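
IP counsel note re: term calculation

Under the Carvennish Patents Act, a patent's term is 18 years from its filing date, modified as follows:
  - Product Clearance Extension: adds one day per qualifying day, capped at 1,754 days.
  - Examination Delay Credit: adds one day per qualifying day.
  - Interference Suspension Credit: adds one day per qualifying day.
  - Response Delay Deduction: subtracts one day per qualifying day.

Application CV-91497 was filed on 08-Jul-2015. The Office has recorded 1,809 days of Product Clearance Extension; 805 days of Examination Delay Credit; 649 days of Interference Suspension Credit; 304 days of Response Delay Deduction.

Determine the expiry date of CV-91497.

2041-06-20

Base term: filing date + 18 years → 8 July 2033.
Product Clearance Extension: 1809 days claimed exceeds the 1754-day cap, so +1754 days → 27 April 2038.
Examination Delay Credit: +805 days → 10 July 2040.
Interference Suspension Credit: +649 days → 20 April 2042.
Response Delay Deduction: −304 days → 20 June 2041.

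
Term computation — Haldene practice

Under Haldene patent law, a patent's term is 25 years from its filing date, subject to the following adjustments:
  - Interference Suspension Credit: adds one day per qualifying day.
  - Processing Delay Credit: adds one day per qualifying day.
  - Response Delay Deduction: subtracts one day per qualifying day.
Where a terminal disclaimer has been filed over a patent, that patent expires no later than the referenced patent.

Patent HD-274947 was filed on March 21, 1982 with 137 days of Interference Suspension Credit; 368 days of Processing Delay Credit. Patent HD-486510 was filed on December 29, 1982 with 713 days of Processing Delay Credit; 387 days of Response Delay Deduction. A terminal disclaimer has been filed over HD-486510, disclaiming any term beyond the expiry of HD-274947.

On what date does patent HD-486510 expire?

Natural term of HD-486510:
  Base: filing + 25 years → 29 December 2007.
  Processing Delay Credit: +713 days → 11 December 2009.
  Response Delay Deduction: −387 days → 19 November 2008.
Expiry of referenced patent HD-274947:
  Base: filing + 25 years → 21 March 2007.
  Interference Suspension Credit: +137 days → 5 August 2007.
  Processing Delay Credit: +368 days → 7 August 2008.
Terminal disclaimer: HD-486510 expires on the earlier of 19 November 2008 and 7 August 2008.

2008-08-07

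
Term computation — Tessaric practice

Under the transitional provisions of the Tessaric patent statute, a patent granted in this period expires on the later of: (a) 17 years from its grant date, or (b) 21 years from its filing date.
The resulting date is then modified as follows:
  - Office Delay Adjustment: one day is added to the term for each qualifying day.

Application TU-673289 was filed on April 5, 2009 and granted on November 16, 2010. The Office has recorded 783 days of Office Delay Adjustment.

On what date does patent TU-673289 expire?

(a) grant + 17 years → 16 November 2027.
(b) filing + 21 years → 5 April 2030.
Later of the two: 5 April 2030.
Office Delay Adjustment: +783 days → 27 May 2032.

2032-05-27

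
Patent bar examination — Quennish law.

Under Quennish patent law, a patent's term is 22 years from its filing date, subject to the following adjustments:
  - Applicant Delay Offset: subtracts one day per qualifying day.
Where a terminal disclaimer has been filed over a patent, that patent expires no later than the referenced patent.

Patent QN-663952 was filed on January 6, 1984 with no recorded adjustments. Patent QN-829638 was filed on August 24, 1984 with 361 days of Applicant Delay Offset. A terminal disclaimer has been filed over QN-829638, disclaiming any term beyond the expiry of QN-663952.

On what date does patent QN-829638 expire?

2005-08-28

Natural term of QN-829638:
  Base: filing + 22 years → 24 August 2006.
  Applicant Delay Offset: −361 days → 28 August 2005.
Expiry of referenced patent QN-663952:
  Base: filing + 22 years → 6 January 2006.
Terminal disclaimer: QN-829638 expires on the earlier of 28 August 2005 and 6 January 2006.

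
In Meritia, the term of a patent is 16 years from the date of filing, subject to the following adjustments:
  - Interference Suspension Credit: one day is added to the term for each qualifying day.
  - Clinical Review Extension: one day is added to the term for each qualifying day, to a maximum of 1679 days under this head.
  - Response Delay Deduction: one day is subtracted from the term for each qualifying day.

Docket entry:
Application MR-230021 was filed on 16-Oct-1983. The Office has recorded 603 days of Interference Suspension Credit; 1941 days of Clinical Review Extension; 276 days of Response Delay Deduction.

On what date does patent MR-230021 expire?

2005-04-13

Base term: filing date + 16 years → 16 October 1999.
Interference Suspension Credit: +603 days → 10 June 2001.
Clinical Review Extension: 1941 days claimed exceeds the 1679-day cap, so +1679 days → 14 January 2006.
Response Delay Deduction: −276 days → 13 April 2005.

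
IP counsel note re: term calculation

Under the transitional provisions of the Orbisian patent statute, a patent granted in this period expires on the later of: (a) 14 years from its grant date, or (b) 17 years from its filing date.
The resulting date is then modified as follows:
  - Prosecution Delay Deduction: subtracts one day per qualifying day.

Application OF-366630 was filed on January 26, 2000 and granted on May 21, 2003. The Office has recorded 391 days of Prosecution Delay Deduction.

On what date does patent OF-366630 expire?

2016-04-25

(a) grant + 14 years → 21 May 2017.
(b) filing + 17 years → 26 January 2017.
Later of the two: 21 May 2017.
Prosecution Delay Deduction: −391 days → 25 April 2016.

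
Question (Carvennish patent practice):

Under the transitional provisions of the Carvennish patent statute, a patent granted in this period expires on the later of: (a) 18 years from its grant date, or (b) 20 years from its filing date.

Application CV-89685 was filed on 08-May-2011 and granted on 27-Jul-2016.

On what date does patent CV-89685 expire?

(a) grant + 18 years → 27 July 2034.
(b) filing + 20 years → 8 May 2031.
Later of the two: 27 July 2034.

2034-07-27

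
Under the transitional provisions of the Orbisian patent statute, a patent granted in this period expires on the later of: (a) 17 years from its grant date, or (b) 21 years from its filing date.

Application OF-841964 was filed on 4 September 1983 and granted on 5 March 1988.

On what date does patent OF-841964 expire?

2005-03-05

(a) grant + 17 years → 5 March 2005.
(b) filing + 21 years → 4 September 2004.
Later of the two: 5 March 2005.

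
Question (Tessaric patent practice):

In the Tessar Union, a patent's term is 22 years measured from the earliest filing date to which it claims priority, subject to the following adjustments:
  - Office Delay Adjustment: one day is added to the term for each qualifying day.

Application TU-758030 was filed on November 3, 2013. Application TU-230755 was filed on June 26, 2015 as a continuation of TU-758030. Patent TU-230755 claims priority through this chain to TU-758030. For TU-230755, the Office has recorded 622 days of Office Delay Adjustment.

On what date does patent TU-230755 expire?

July 17, 2037

Earliest priority filing: 3 November 2013.
Base term: 3 November 2013 + 22 years → 3 November 2035.
Office Delay Adjustment: +622 days → 17 July 2037.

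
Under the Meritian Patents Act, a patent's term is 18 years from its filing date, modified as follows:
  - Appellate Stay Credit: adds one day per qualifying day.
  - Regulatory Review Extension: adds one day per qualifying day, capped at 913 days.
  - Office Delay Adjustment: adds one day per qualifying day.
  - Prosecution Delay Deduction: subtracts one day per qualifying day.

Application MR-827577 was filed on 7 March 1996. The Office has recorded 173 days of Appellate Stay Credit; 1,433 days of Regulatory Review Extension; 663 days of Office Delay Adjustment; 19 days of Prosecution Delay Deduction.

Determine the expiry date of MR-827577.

December 1, 2018

Base term: filing date + 18 years → 7 March 2014.
Appellate Stay Credit: +173 days → 27 August 2014.
Regulatory Review Extension: 1433 days claimed exceeds the 913-day cap, so +913 days → 25 February 2017.
Office Delay Adjustment: +663 days → 20 December 2018.
Prosecution Delay Deduction: −19 days → 1 December 2018.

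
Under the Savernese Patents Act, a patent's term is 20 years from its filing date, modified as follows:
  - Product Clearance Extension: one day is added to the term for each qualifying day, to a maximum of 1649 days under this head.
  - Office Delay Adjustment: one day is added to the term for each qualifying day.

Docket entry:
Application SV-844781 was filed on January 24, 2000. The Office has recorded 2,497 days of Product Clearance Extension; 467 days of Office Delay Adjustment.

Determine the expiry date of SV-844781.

Base term: filing date + 20 years → 24 January 2020.
Product Clearance Extension: 2497 days claimed exceeds the 1649-day cap, so +1649 days → 30 July 2024.
Office Delay Adjustment: +467 days → 9 November 2025.

2025-11-09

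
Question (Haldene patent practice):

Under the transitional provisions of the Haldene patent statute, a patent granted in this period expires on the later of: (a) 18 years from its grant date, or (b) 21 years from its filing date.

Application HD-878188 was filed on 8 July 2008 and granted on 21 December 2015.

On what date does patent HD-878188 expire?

2033-12-21

(a) grant + 18 years → 21 December 2033.
(b) filing + 21 years → 8 July 2029.
Later of the two: 21 December 2033.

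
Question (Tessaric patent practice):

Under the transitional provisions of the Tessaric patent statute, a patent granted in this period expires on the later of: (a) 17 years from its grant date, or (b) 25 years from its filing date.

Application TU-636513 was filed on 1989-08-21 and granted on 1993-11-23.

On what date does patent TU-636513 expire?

2014-08-21

(a) grant + 17 years → 23 November 2010.
(b) filing + 25 years → 21 August 2014.
Later of the two: 21 August 2014.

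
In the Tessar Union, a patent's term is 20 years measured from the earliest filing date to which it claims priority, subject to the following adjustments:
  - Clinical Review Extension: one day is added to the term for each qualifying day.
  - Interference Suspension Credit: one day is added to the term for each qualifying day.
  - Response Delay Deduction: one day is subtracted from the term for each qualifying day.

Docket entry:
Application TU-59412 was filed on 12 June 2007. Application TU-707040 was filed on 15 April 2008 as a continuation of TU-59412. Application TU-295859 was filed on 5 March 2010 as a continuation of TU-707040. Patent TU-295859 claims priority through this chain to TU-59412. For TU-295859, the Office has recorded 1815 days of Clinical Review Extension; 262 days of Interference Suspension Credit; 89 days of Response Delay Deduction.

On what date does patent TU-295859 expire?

Earliest priority filing: 12 June 2007.
Base term: 12 June 2007 + 20 years → 12 June 2027.
Clinical Review Extension: +1815 days → 31 May 2032.
Interference Suspension Credit: +262 days → 17 February 2033.
Response Delay Deduction: −89 days → 20 November 2032.

November 20, 2032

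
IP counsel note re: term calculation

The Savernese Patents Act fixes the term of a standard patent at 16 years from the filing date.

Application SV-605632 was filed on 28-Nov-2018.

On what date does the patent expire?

Filing date + 16 years → 28 November 2034.

2034-11-28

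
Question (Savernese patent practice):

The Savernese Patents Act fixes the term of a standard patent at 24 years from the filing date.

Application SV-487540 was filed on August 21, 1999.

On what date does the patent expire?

Filing date + 24 years → 21 August 2023.

August 21, 2023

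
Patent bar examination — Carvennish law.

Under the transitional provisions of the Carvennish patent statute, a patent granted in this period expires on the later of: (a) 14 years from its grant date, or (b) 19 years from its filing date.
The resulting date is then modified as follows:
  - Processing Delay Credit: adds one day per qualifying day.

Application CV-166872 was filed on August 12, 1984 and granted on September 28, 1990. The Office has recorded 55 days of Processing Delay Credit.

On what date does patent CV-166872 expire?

2004-11-22

(a) grant + 14 years → 28 September 2004.
(b) filing + 19 years → 12 August 2003.
Later of the two: 28 September 2004.
Processing Delay Credit: +55 days → 22 November 2004.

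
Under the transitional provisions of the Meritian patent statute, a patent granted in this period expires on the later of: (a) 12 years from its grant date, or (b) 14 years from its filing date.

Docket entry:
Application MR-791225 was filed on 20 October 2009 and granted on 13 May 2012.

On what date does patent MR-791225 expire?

2024-05-13

(a) grant + 12 years → 13 May 2024.
(b) filing + 14 years → 20 October 2023.
Later of the two: 13 May 2024.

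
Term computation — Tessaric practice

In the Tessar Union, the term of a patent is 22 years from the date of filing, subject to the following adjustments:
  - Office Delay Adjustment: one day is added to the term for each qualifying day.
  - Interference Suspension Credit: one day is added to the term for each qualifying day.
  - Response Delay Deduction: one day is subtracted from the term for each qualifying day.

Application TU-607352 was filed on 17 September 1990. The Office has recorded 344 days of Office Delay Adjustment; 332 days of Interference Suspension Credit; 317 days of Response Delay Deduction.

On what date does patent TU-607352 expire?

September 11, 2013

Base term: filing date + 22 years → 17 September 2012.
Office Delay Adjustment: +344 days → 27 August 2013.
Interference Suspension Credit: +332 days → 25 July 2014.
Response Delay Deduction: −317 days → 11 September 2013.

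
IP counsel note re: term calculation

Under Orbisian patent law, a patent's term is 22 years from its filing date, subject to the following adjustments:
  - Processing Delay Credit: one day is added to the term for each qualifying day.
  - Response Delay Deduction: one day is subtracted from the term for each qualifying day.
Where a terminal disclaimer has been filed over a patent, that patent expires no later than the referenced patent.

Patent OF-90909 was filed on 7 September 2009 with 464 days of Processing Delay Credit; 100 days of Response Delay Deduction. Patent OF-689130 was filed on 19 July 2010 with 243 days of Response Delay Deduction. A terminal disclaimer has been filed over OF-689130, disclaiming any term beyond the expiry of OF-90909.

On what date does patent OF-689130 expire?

Natural term of OF-689130:
  Base: filing + 22 years → 19 July 2032.
  Response Delay Deduction: −243 days → 19 November 2031.
Expiry of referenced patent OF-90909:
  Base: filing + 22 years → 7 September 2031.
  Processing Delay Credit: +464 days → 14 December 2032.
  Response Delay Deduction: −100 days → 5 September 2032.
Terminal disclaimer: OF-689130 expires on the earlier of 19 November 2031 and 5 September 2032.

2031-11-19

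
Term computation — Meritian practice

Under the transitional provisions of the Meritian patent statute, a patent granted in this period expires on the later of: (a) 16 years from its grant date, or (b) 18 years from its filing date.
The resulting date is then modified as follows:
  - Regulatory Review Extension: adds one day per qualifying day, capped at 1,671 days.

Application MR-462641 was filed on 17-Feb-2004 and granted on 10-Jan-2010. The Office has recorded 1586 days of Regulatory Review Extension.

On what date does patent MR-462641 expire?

2030-05-15

(a) grant + 16 years → 10 January 2026.
(b) filing + 18 years → 17 February 2022.
Later of the two: 10 January 2026.
Regulatory Review Extension: 1586 days (within the 1671-day cap) → +1586 days → 15 May 2030.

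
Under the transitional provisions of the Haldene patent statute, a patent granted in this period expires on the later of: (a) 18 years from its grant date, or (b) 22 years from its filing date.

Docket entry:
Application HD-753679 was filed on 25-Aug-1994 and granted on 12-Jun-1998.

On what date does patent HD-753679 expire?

(a) grant + 18 years → 12 June 2016.
(b) filing + 22 years → 25 August 2016.
Later of the two: 25 August 2016.

2016-08-25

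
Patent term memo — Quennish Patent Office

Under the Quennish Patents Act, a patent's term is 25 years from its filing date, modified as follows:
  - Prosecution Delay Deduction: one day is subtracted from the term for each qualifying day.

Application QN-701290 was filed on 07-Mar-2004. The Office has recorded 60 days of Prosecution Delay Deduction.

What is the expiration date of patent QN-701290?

Base term: filing date + 25 years → 7 March 2029.
Prosecution Delay Deduction: −60 days → 6 January 2029.

2029-01-06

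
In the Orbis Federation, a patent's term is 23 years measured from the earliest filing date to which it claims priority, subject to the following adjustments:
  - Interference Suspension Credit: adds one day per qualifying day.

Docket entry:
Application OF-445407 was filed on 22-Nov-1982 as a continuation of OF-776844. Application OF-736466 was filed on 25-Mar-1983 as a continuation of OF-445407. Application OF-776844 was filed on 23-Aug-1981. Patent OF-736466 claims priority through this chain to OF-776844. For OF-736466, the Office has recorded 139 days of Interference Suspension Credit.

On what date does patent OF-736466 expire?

January 9, 2005

Earliest priority filing: 23 August 1981.
Base term: 23 August 1981 + 23 years → 23 August 2004.
Interference Suspension Credit: +139 days → 9 January 2005.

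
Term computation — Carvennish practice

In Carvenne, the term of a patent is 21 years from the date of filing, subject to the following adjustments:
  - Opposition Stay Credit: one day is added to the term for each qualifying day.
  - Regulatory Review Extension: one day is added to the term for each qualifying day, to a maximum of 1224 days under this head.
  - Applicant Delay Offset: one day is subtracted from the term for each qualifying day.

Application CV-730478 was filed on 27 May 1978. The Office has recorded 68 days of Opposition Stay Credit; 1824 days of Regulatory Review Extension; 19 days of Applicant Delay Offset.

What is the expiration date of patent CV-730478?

2002-11-20

Base term: filing date + 21 years → 27 May 1999.
Opposition Stay Credit: +68 days → 3 August 1999.
Regulatory Review Extension: 1824 days claimed exceeds the 1224-day cap, so +1224 days → 9 December 2002.
Applicant Delay Offset: −19 days → 20 November 2002.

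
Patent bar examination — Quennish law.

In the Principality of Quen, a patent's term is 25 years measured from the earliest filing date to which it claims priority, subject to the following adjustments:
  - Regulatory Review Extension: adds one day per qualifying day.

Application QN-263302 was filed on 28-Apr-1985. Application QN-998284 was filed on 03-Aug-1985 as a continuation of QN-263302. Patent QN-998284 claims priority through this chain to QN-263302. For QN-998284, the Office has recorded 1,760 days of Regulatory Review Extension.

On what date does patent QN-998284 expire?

2015-02-21

Earliest priority filing: 28 April 1985.
Base term: 28 April 1985 + 25 years → 28 April 2010.
Regulatory Review Extension: +1760 days → 21 February 2015.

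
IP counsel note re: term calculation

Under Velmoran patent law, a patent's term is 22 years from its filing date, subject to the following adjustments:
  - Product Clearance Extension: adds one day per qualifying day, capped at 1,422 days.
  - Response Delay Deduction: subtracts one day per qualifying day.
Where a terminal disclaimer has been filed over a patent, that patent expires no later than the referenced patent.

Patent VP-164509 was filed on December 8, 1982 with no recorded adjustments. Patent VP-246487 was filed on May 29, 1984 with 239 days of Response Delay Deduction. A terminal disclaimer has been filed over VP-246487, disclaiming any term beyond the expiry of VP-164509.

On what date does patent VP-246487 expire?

December 8, 2004

Natural term of VP-246487:
  Base: filing + 22 years → 29 May 2006.
  Response Delay Deduction: −239 days → 2 October 2005.
Expiry of referenced patent VP-164509:
  Base: filing + 22 years → 8 December 2004.
Terminal disclaimer: VP-246487 expires on the earlier of 2 October 2005 and 8 December 2004.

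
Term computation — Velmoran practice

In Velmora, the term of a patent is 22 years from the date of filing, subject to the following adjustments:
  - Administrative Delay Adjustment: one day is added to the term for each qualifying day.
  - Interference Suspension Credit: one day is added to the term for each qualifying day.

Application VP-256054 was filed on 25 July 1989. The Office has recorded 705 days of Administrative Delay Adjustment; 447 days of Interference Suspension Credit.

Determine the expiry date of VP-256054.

September 19, 2014

Base term: filing date + 22 years → 25 July 2011.
Administrative Delay Adjustment: +705 days → 29 June 2013.
Interference Suspension Credit: +447 days → 19 September 2014.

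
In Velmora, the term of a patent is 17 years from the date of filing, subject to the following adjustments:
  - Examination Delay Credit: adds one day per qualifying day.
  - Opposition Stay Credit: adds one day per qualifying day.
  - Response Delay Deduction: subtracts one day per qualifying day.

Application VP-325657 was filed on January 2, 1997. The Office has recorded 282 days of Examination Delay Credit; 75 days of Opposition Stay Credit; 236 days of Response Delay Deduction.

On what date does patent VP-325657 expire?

May 3, 2014

Base term: filing date + 17 years → 2 January 2014.
Examination Delay Credit: +282 days → 11 October 2014.
Opposition Stay Credit: +75 days → 25 December 2014.
Response Delay Deduction: −236 days → 3 May 2014.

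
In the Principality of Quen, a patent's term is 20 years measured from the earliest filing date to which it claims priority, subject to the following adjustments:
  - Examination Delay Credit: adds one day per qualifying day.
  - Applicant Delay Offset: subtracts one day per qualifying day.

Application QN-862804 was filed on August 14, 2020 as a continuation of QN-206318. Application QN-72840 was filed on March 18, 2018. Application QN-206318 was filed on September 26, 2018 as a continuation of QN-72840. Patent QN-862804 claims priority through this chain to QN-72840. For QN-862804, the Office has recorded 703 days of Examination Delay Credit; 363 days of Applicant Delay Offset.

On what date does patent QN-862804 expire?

2039-02-21

Earliest priority filing: 18 March 2018.
Base term: 18 March 2018 + 20 years → 18 March 2038.
Examination Delay Credit: +703 days → 19 February 2040.
Applicant Delay Offset: −363 days → 21 February 2039.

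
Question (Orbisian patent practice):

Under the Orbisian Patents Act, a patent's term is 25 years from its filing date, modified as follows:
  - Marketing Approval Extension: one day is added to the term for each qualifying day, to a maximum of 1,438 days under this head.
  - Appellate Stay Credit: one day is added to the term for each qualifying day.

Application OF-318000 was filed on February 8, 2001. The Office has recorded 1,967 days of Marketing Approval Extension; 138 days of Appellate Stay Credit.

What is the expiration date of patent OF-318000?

2030-06-03

Base term: filing date + 25 years → 8 February 2026.
Marketing Approval Extension: 1967 days claimed exceeds the 1438-day cap, so +1438 days → 16 January 2030.
Appellate Stay Credit: +138 days → 3 June 2030.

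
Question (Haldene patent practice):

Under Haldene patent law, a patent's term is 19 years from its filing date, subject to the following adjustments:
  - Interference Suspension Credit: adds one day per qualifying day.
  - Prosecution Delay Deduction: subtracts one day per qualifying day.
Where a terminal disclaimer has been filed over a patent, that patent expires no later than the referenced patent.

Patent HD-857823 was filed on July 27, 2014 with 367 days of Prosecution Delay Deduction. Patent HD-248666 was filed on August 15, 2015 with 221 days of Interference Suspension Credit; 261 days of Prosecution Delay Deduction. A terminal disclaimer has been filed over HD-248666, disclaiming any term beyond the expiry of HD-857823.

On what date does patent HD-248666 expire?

July 25, 2032

Natural term of HD-248666:
  Base: filing + 19 years → 15 August 2034.
  Interference Suspension Credit: +221 days → 24 March 2035.
  Prosecution Delay Deduction: −261 days → 6 July 2034.
Expiry of referenced patent HD-857823:
  Base: filing + 19 years → 27 July 2033.
  Prosecution Delay Deduction: −367 days → 25 July 2032.
Terminal disclaimer: HD-248666 expires on the earlier of 6 July 2034 and 25 July 2032.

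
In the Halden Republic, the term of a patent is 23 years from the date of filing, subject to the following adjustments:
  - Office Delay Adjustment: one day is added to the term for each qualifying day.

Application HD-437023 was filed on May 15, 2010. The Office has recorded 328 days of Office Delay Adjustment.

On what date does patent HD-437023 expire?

Base term: filing date + 23 years → 15 May 2033.
Office Delay Adjustment: +328 days → 8 April 2034.

2034-04-08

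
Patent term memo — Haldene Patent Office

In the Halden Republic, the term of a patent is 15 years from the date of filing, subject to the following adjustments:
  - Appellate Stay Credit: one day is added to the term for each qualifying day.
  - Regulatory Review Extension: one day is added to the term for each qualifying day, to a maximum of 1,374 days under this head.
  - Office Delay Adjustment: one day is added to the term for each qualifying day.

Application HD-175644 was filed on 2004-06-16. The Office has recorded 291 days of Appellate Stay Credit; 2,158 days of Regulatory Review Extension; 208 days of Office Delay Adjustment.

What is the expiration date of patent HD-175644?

August 1, 2024

Base term: filing date + 15 years → 16 June 2019.
Appellate Stay Credit: +291 days → 2 April 2020.
Regulatory Review Extension: 2158 days claimed exceeds the 1374-day cap, so +1374 days → 6 January 2024.
Office Delay Adjustment: +208 days → 1 August 2024.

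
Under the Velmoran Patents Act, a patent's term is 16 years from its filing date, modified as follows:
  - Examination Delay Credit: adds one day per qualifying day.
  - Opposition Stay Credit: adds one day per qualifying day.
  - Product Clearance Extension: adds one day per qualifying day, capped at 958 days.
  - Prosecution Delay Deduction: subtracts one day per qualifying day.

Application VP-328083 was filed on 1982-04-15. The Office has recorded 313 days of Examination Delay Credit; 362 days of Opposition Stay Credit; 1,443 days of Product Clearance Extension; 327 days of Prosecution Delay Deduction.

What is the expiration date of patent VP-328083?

Base term: filing date + 16 years → 15 April 1998.
Examination Delay Credit: +313 days → 22 February 1999.
Opposition Stay Credit: +362 days → 19 February 2000.
Product Clearance Extension: 1443 days claimed exceeds the 958-day cap, so +958 days → 4 October 2002.
Prosecution Delay Deduction: −327 days → 11 November 2001.

November 11, 2001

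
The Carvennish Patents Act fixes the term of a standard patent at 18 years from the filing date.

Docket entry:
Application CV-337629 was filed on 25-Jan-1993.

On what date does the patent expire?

Filing date + 18 years → 25 January 2011.

2011-01-25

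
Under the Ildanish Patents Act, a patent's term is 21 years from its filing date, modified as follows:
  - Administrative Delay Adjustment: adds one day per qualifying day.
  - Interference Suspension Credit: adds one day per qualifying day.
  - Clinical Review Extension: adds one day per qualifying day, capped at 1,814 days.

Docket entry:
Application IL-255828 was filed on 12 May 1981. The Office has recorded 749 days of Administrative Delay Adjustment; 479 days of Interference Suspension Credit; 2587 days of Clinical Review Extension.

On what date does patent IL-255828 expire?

September 9, 2010

Base term: filing date + 21 years → 12 May 2002.
Administrative Delay Adjustment: +749 days → 30 May 2004.
Interference Suspension Credit: +479 days → 21 September 2005.
Clinical Review Extension: 2587 days claimed exceeds the 1814-day cap, so +1814 days → 9 September 2010.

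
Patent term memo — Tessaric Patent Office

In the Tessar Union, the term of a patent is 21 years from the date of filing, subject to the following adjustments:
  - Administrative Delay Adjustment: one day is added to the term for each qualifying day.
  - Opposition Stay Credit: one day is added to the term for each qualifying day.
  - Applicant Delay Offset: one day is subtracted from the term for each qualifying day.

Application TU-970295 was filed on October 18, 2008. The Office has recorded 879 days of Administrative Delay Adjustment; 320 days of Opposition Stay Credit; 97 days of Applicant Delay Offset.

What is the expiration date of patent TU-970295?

2032-10-24

Base term: filing date + 21 years → 18 October 2029.
Administrative Delay Adjustment: +879 days → 15 March 2032.
Opposition Stay Credit: +320 days → 29 January 2033.
Applicant Delay Offset: −97 days → 24 October 2032.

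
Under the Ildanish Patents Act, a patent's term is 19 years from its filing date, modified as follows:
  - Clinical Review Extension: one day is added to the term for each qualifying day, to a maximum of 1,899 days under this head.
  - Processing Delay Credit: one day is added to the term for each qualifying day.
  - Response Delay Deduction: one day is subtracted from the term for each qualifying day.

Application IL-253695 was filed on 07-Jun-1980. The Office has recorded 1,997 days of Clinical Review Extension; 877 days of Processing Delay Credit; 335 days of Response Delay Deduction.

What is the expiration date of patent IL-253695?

Base term: filing date + 19 years → 7 June 1999.
Clinical Review Extension: 1997 days claimed exceeds the 1899-day cap, so +1899 days → 18 August 2004.
Processing Delay Credit: +877 days → 12 January 2007.
Response Delay Deduction: −335 days → 11 February 2006.

February 11, 2006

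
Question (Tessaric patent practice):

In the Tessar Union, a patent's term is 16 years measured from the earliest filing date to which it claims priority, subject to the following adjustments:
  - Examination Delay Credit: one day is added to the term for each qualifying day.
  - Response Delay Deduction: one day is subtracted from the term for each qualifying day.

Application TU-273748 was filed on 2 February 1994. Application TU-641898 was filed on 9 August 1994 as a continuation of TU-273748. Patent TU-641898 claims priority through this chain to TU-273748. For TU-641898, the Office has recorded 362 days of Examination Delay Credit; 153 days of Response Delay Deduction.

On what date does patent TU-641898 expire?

Earliest priority filing: 2 February 1994.
Base term: 2 February 1994 + 16 years → 2 February 2010.
Examination Delay Credit: +362 days → 30 January 2011.
Response Delay Deduction: −153 days → 30 August 2010.

August 30, 2010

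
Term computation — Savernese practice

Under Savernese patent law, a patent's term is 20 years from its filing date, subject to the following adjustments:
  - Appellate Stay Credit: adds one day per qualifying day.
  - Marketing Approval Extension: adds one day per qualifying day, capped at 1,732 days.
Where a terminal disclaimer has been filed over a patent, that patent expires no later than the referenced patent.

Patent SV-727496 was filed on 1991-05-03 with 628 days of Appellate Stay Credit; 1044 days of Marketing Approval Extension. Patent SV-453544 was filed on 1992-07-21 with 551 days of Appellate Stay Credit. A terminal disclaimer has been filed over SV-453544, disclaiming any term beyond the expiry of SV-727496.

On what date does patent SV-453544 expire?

2014-01-23

Natural term of SV-453544:
  Base: filing + 20 years → 21 July 2012.
  Appellate Stay Credit: +551 days → 23 January 2014.
Expiry of referenced patent SV-727496:
  Base: filing + 20 years → 3 May 2011.
  Appellate Stay Credit: +628 days → 20 January 2013.
  Marketing Approval Extension: 1044 days (within the 1732-day cap) → +1044 days → 30 November 2015.
Terminal disclaimer: SV-453544 expires on the earlier of 23 January 2014 and 30 November 2015.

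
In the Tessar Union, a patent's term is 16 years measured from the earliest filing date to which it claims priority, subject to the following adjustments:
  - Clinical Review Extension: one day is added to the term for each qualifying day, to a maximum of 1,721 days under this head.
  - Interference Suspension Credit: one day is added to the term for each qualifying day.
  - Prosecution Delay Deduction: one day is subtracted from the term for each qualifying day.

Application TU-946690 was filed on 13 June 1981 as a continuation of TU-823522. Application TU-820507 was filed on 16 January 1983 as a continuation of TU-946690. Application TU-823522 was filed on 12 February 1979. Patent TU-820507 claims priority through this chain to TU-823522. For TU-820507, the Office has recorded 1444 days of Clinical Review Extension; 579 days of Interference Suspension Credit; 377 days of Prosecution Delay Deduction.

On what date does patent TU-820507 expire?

Earliest priority filing: 12 February 1979.
Base term: 12 February 1979 + 16 years → 12 February 1995.
Clinical Review Extension: 1444 days (within the 1721-day cap) → +1444 days → 26 January 1999.
Interference Suspension Credit: +579 days → 27 August 2000.
Prosecution Delay Deduction: −377 days → 16 August 1999.

1999-08-16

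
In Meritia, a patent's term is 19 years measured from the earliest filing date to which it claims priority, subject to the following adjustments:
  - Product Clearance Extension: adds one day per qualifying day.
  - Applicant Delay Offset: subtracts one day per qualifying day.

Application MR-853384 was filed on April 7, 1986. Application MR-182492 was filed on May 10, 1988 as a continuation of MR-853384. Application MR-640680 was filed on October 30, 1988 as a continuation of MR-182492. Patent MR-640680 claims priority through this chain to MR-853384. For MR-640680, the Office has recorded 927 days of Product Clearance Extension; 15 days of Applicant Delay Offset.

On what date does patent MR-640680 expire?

Earliest priority filing: 7 April 1986.
Base term: 7 April 1986 + 19 years → 7 April 2005.
Product Clearance Extension: +927 days → 21 October 2007.
Applicant Delay Offset: −15 days → 6 October 2007.

October 6, 2007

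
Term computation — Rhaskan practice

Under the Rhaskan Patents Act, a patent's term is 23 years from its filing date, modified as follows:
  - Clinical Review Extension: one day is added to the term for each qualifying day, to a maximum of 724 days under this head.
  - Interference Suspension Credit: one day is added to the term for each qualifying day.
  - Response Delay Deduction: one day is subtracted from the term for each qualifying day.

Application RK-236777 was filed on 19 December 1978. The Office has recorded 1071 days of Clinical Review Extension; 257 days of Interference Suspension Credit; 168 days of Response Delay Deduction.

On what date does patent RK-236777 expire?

March 11, 2004

Base term: filing date + 23 years → 19 December 2001.
Clinical Review Extension: 1071 days claimed exceeds the 724-day cap, so +724 days → 13 December 2003.
Interference Suspension Credit: +257 days → 26 August 2004.
Response Delay Deduction: −168 days → 11 March 2004.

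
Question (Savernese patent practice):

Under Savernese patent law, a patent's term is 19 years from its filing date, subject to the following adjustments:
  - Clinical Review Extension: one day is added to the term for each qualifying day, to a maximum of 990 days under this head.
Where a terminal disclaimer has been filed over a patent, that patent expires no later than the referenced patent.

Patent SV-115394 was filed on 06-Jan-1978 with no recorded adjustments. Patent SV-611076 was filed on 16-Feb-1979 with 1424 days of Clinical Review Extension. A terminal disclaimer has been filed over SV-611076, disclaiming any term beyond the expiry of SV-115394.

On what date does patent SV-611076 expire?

Natural term of SV-611076:
  Base: filing + 19 years → 16 February 1998.
  Clinical Review Extension: 1424 days claimed exceeds the 990-day cap, so +990 days → 2 November 2000.
Expiry of referenced patent SV-115394:
  Base: filing + 19 years → 6 January 1997.
Terminal disclaimer: SV-611076 expires on the earlier of 2 November 2000 and 6 January 1997.

January 6, 1997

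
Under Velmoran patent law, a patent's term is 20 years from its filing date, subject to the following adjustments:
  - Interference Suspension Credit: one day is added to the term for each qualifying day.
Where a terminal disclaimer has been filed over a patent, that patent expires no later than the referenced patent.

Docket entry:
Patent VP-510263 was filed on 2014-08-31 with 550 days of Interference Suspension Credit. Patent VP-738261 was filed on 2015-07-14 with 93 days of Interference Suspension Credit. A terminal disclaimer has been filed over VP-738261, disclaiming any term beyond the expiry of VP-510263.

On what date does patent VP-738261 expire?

Natural term of VP-738261:
  Base: filing + 20 years → 14 July 2035.
  Interference Suspension Credit: +93 days → 15 October 2035.
Expiry of referenced patent VP-510263:
  Base: filing + 20 years → 31 August 2034.
  Interference Suspension Credit: +550 days → 3 March 2036.
Terminal disclaimer: VP-738261 expires on the earlier of 15 October 2035 and 3 March 2036.

2035-10-15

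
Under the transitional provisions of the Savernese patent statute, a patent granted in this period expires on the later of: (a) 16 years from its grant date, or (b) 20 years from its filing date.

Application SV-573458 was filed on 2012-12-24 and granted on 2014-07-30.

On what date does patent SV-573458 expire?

2032-12-24

(a) grant + 16 years → 30 July 2030.
(b) filing + 20 years → 24 December 2032.
Later of the two: 24 December 2032.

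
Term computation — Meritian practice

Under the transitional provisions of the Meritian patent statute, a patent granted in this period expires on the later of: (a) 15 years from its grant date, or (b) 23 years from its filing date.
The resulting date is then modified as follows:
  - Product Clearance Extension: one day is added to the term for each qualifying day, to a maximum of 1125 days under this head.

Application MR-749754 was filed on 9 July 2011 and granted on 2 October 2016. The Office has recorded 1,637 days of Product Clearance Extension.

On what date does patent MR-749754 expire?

August 7, 2037

(a) grant + 15 years → 2 October 2031.
(b) filing + 23 years → 9 July 2034.
Later of the two: 9 July 2034.
Product Clearance Extension: 1637 days claimed exceeds the 1125-day cap, so +1125 days → 7 August 2037.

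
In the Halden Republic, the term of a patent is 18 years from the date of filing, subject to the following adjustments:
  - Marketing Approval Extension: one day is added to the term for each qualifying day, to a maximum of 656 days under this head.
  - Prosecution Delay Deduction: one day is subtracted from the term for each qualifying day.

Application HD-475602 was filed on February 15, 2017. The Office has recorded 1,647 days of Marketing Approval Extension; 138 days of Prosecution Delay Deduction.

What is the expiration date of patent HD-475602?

Base term: filing date + 18 years → 15 February 2035.
Marketing Approval Extension: 1647 days claimed exceeds the 656-day cap, so +656 days → 2 December 2036.
Prosecution Delay Deduction: −138 days → 17 July 2036.

2036-07-17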